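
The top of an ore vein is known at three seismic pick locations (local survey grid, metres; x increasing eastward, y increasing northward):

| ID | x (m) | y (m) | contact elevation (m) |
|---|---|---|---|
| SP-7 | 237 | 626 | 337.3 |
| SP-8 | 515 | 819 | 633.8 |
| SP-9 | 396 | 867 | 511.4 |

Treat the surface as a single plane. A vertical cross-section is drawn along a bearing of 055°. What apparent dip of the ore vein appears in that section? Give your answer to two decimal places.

Let the plane be z = a·x + b·y + c.
SP-8−SP-7: 278a + 193b = 296.5;  SP-9−SP-7: 159a + 241b = 174.1.
Solving gives a = 1.04253, b = 0.03460.
Unit vector along 055° is (sin 55°, cos 55°) = (0.8192, 0.5736).
Slope in that direction = a·(0.8192) + b·(0.5736) = 0.87383.
Apparent dip = arctan|0.87383| = 41.15° (true dip is 46.2°, so apparent ≤ true as expected).

41.15°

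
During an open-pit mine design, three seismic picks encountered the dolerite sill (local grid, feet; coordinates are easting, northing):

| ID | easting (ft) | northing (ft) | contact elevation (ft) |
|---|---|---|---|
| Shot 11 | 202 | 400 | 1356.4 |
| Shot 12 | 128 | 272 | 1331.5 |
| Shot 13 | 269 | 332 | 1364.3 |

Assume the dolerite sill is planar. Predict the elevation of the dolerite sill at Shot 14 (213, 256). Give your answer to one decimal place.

Let the plane be z = a·easting + b·northing + c.
Shot 12−Shot 11: −74a − 128b = −24.9;  Shot 13−Shot 11: 67a − 68b = 7.9.
Solving gives a = 0.19874, b = 0.07964.
Then c = 1356.4 − a·202 − b·400 = 1284.40.
At (213, 256): z = 42.3 + 20.4 + 1284.40 = 1347.1 ft.

1347.1 ft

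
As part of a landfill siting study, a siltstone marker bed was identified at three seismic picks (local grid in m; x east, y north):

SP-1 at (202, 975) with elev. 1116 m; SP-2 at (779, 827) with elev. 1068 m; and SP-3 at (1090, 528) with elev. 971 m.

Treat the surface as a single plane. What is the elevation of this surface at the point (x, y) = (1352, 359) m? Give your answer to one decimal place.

916.2 m

Let the plane be z = a·x + b·y + c.
SP-2−SP-1: 577a − 148b = −48;  SP-3−SP-1: 888a − 447b = −145.
Solving gives a = 0.000032, b = 0.324448.
Then c = 1116 − a·202 − b·975 = 799.66.
At (1352, 359): z = 0.0 + 116.5 + 799.66 = 916.2 m.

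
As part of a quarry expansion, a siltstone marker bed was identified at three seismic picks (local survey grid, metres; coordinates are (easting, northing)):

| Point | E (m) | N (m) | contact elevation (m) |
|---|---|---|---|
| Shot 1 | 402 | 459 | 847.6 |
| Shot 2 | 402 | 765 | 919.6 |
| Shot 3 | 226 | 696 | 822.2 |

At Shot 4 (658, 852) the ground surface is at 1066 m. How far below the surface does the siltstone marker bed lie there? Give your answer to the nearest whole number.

Let the plane be z = a·E + b·N + c.
Shot 2−Shot 1: 0a + 306b = 72;  Shot 3−Shot 1: −176a + 237b = −25.4.
Solving gives a = 0.46116, b = 0.23529.
Then c = 847.6 − a·402 − b·459 = 554.21.
At (658, 852): z_contact = 303.4 + 200.5 + 554.21 = 1058.1 m.
Depth below ground = 1066 − 1058.1 = 8 m.

8 m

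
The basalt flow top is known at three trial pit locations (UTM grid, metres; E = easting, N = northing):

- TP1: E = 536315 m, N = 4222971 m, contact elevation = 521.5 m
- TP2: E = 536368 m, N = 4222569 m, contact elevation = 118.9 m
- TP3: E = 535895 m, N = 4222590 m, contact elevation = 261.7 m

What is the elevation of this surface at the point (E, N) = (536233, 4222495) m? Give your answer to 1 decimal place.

Two edge vectors: TP1→TP2 = (53, -402, -402.6), TP1→TP3 = (-420, -381, -259.8).
Normal n = (TP1→TP2) × (TP1→TP3) = (-48951, 182861.4, -189033).
So ∂z/∂E = −n_x/n_z = −0.258954786 and ∂z/∂N = −n_y/n_z = 0.967351732.
Intercept c from TP1: 521.5 + 138881.34 − 4085098.31 = −3945695.48.
At (536233, 4222495): z = −138860.1 + 4084637.9 − 3945695.48 = 82.3 m.

82.3 m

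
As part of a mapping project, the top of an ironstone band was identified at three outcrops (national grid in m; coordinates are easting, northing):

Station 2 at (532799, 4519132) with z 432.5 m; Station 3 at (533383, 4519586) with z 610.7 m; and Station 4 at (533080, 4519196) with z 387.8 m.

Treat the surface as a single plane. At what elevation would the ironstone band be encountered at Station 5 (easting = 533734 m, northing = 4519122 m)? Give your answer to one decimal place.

Two edge vectors: Station 2→Station 3 = (584, 454, 178.2), Station 2→Station 4 = (281, 64, -44.7).
Normal n = (Station 2→Station 3) × (Station 2→Station 4) = (-31698.6, 76179, -90198).
So ∂z/∂easting = −n_x/n_z = −0.351433513 and ∂z/∂northing = −n_y/n_z = 0.844575268.
Intercept c from Station 2: 432.5 + 187243.42 − 3816747.12 = −3629071.19.
At (533734, 4519122): z = −187572.0 + 3816738.7 − 3629071.19 = 95.5 m.

95.5 m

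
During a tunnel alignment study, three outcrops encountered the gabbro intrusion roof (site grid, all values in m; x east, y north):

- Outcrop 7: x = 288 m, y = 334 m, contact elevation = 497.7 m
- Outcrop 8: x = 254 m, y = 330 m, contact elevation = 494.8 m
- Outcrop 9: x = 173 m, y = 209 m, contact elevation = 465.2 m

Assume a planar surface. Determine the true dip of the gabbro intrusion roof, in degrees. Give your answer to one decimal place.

12.0°

Two edge vectors: Outcrop 7→Outcrop 8 = (-34, -4, -2.9), Outcrop 7→Outcrop 9 = (-115, -125, -32.5).
Normal n = (Outcrop 7→Outcrop 8) × (Outcrop 7→Outcrop 9) = (-232.5, -771.5, 3790).
So ∂z/∂x = −n_x/n_z = 0.06135 and ∂z/∂y = −n_y/n_z = 0.20356.
Gradient magnitude |∇z| = √(a² + b²) = √(0.00376 + 0.04144) = 0.21260.
True dip = arctan(0.21260) = 12.0°, dipping toward SSW (azimuth ≈ 197°).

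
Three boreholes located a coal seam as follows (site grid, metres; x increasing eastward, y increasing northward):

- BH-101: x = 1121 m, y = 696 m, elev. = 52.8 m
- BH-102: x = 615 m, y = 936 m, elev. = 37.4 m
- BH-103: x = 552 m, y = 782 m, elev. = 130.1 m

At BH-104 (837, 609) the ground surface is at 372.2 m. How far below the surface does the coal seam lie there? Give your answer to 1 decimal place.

214.0 m

Let the plane be z = a·x + b·y + c.
BH-102−BH-101: −506a + 240b = −15.4;  BH-103−BH-101: −569a + 86b = 77.3.
Solving gives a = −0.213624, b = −0.514557.
Then c = 52.8 − a·1121 − b·696 = 650.40.
At (837, 609): z_contact = −178.80 − 313.36 + 650.40 = 158.24 m.
Depth below ground = 372.2 − 158.24 = 214.0 m.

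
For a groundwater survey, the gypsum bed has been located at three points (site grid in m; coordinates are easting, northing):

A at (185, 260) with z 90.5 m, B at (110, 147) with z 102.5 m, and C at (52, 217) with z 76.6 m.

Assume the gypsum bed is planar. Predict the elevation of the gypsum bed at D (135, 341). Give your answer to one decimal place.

Let the plane be z = a·easting + b·northing + c.
B−A: −75a − 113b = 12;  C−A: −133a − 43b = −13.9.
Solving gives a = 0.17678, b = −0.22353.
Then c = 90.5 − a·185 − b·260 = 115.91.
At (135, 341): z = 23.9 − 76.2 + 115.91 = 63.6 m.

63.6 m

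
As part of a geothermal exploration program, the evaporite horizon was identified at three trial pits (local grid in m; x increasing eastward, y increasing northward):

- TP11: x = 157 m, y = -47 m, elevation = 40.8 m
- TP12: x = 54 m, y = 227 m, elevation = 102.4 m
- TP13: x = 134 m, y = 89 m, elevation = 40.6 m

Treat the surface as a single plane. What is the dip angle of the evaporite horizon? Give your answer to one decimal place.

Let the plane be z = a·x + b·y + c.
TP12−TP11: −103a + 274b = 61.6;  TP13−TP11: −23a + 136b = −0.2.
Solving gives a = −1.09426, b = −0.18653.
Gradient magnitude |∇z| = √(a² + b²) = √(1.19741 + 0.03479) = 1.11005.
True dip = arctan(1.11005) = 48.0°, dipping toward E (azimuth ≈ 080°).

48.0°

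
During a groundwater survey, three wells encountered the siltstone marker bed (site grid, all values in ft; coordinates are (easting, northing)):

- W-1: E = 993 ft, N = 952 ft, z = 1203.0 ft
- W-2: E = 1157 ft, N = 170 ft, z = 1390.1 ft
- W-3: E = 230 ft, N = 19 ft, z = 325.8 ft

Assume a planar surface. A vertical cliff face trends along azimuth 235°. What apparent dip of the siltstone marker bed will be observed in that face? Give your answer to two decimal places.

43.26°

Two edge vectors: W-1→W-2 = (164, -782, 187.1), W-1→W-3 = (-763, -933, -877.2).
Normal n = (W-1→W-2) × (W-1→W-3) = (860534.7, 1103.5, -749678).
So ∂z/∂E = −n_x/n_z = 1.14787 and ∂z/∂N = −n_y/n_z = 0.00147.
Unit vector along 235° is (sin 235°, cos 235°) = (-0.8192, -0.5736).
Slope in that direction = a·(-0.8192) + b·(-0.5736) = −0.94113.
Apparent dip = arctan|0.94113| = 43.26° (true dip is 48.9°, so apparent ≤ true as expected).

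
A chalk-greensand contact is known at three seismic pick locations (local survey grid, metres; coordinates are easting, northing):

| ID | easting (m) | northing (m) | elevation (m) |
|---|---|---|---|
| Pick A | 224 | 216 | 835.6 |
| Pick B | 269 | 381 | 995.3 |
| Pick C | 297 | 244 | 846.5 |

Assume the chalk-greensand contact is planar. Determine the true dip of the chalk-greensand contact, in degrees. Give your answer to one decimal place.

Let the plane be z = a·easting + b·northing + c.
Pick B−Pick A: 45a + 165b = 159.7;  Pick C−Pick A: 73a + 28b = 10.9.
Solving gives a = −0.24785, b = 1.03548.
Gradient magnitude |∇z| = √(a² + b²) = √(0.06143 + 1.07221) = 1.06473.
True dip = arctan(1.06473) = 46.8°, dipping toward SSE (azimuth ≈ 167°).

46.8°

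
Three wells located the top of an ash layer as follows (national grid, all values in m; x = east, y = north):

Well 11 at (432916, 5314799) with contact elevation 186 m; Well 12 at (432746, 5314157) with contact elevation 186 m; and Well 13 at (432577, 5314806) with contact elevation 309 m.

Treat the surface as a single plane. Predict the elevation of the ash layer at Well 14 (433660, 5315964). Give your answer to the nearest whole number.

Let the plane be z = a·x + b·y + c.
Well 12−Well 11: −170a − 642b = 0;  Well 13−Well 11: −339a + 7b = 123.
Solving gives a = −0.36085876, b = 0.09555450.
Then c = 186 − a·432916 − b·5314799 = −351445.43.
At (433660, 5315964): z = −156490.0 + 507964.3 − 351445.43 = 28.8 m.

29 m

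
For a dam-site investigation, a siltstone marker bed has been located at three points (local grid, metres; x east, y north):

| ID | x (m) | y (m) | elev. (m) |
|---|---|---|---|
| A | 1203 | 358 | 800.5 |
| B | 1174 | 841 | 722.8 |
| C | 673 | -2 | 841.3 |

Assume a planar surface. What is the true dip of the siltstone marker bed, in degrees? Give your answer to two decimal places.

Let the plane be z = a·x + b·y + c.
B−A: −29a + 483b = −77.7;  C−A: −530a − 360b = 40.8.
Solving gives a = 0.03102, b = −0.15901.
Gradient magnitude |∇z| = √(a² + b²) = √(0.00096 + 0.02528) = 0.16201.
True dip = arctan(0.16201) = 9.20°, dipping toward N (azimuth ≈ 349°).

9.20°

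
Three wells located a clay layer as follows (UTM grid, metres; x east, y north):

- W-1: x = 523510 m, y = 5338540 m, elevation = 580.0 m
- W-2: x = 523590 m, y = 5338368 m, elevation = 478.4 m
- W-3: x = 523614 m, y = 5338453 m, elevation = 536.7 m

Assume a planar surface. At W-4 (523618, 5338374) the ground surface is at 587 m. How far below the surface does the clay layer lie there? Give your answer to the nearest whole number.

Let the plane be z = a·x + b·y + c.
W-2−W-1: 80a − 172b = −101.6;  W-3−W-1: 104a − 87b = −43.3.
Solving gives a = 0.12734261, b = 0.64992679.
Then c = 580 − a·523510 − b·5338540 = −3535745.31.
At (523618, 5338374): z_contact = 66678.9 + 3469552.3 − 3535745.31 = 485.9 m.
Depth below ground = 587 − 485.9 = 101 m.

101 m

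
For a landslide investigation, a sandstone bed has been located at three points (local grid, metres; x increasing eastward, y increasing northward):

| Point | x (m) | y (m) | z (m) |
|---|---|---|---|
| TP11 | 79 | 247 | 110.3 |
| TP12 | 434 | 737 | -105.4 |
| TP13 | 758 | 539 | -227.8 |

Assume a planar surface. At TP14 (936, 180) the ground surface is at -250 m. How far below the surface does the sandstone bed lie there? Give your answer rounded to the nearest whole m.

16 m

Let the plane be z = a·x + b·y + c.
TP12−TP11: 355a + 490b = −215.7;  TP13−TP11: 679a + 292b = −338.1.
Solving gives a = −0.44831, b = −0.11541.
Then c = 110.3 − a·79 − b·247 = 174.22.
At (936, 180): z_contact = −419.6 − 20.8 + 174.22 = -266.2 m.
Depth below ground = -250 − (-266.2) = 16 m.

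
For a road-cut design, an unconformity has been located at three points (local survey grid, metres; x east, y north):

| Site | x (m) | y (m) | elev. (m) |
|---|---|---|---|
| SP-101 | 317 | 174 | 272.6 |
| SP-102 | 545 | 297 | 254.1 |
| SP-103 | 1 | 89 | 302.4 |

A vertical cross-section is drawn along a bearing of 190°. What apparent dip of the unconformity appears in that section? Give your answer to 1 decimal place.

1.7°

Let the plane be z = a·x + b·y + c.
SP-102−SP-101: 228a + 123b = −18.5;  SP-103−SP-101: −316a − 85b = 29.8.
Solving gives a = −0.10739, b = 0.04867.
Unit vector along 190° is (sin 190°, cos 190°) = (-0.1736, -0.9848).
Slope in that direction = a·(-0.1736) + b·(-0.9848) = −0.02928.
Apparent dip = arctan|0.02928| = 1.7° (true dip is 6.7°, so apparent ≤ true as expected).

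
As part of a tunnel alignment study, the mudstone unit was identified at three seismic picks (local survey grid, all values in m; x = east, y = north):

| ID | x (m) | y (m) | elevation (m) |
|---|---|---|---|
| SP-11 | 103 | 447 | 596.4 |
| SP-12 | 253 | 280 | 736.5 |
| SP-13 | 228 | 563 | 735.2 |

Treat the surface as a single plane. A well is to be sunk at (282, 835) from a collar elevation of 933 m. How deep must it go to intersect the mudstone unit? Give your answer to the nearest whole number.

Let the plane be z = a·x + b·y + c.
SP-12−SP-11: 150a − 167b = 140.1;  SP-13−SP-11: 125a + 116b = 138.8.
Solving gives a = 1.03021, b = 0.08641.
Then c = 596.4 − a·103 − b·447 = 451.66.
At (282, 835): z_contact = 290.5 + 72.2 + 451.66 = 814.3 m.
Depth below ground = 933 − 814.3 = 119 m.

119 m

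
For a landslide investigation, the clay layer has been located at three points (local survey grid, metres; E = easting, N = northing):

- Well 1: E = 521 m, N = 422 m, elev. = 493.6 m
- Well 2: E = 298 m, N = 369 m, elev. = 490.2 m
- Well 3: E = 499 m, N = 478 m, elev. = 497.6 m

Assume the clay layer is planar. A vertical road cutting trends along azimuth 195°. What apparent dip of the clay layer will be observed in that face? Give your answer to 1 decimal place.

3.9°

Let the plane be z = a·E + b·N + c.
Well 2−Well 1: −223a − 53b = −3.4;  Well 3−Well 1: −22a + 56b = 4.
Solving gives a = −0.00158, b = 0.07081.
Unit vector along 195° is (sin 195°, cos 195°) = (-0.2588, -0.9659).
Slope in that direction = a·(-0.2588) + b·(-0.9659) = −0.06798.
Apparent dip = arctan|0.06798| = 3.9° (true dip is 4.1°, so apparent ≤ true as expected).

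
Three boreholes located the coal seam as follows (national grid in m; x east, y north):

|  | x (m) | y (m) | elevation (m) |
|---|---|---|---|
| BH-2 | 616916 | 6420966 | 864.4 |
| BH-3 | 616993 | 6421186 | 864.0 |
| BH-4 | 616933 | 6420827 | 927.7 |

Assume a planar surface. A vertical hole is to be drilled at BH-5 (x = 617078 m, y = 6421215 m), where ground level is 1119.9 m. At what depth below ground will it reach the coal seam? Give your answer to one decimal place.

184.1 m

Two edge vectors: BH-2→BH-3 = (77, 220, -0.4), BH-2→BH-4 = (17, -139, 63.3).
Normal n = (BH-2→BH-3) × (BH-2→BH-4) = (13870.4, -4880.9, -14443).
So ∂z/∂x = −n_x/n_z = 0.960354497 and ∂z/∂y = −n_y/n_z = −0.337942256.
Intercept c from BH-2: 864.4 − 592458.05 + 2169915.73 = 1578322.08.
At (617078, 6421215): z_contact = 592613.63 − 2169999.88 + 1578322.08 = 935.83 m.
Depth below ground = 1119.9 − 935.83 = 184.1 m.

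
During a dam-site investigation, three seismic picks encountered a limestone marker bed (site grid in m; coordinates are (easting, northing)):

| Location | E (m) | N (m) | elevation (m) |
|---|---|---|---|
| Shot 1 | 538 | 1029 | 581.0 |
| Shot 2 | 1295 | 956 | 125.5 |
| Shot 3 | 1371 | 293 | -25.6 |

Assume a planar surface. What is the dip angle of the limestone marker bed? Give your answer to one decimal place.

Two edge vectors: Shot 1→Shot 2 = (757, -73, -455.5), Shot 1→Shot 3 = (833, -736, -606.6).
Normal n = (Shot 1→Shot 2) × (Shot 1→Shot 3) = (-290966.2, 79764.7, -496343).
So ∂z/∂E = −n_x/n_z = −0.58622 and ∂z/∂N = −n_y/n_z = 0.16070.
Gradient magnitude |∇z| = √(a² + b²) = √(0.34365 + 0.02583) = 0.60785.
True dip = arctan(0.60785) = 31.3°, dipping toward ESE (azimuth ≈ 105°).

31.3°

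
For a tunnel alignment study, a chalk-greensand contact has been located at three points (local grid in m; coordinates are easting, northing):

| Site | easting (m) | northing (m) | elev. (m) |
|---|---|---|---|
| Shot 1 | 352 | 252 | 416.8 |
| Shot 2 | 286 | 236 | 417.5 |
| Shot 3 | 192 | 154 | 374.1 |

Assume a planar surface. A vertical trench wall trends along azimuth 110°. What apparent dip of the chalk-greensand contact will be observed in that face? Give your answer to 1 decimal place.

Let the plane be z = a·easting + b·northing + c.
Shot 2−Shot 1: −66a − 16b = 0.7;  Shot 3−Shot 1: −160a − 98b = −42.7.
Solving gives a = −0.19237, b = 0.74980.
Unit vector along 110° is (sin 110°, cos 110°) = (0.9397, -0.3420).
Slope in that direction = a·(0.9397) + b·(-0.3420) = −0.43722.
Apparent dip = arctan|0.43722| = 23.6° (true dip is 37.7°, so apparent ≤ true as expected).

23.6°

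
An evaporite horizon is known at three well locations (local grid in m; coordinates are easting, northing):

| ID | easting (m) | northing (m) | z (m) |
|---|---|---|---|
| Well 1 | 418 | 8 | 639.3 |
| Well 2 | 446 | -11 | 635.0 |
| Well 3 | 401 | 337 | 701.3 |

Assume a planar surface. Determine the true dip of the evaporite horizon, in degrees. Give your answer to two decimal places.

Let the plane be z = a·easting + b·northing + c.
Well 2−Well 1: 28a − 19b = −4.3;  Well 3−Well 1: −17a + 329b = 62.
Solving gives a = −0.02663, b = 0.18707.
Gradient magnitude |∇z| = √(a² + b²) = √(0.00071 + 0.03500) = 0.18896.
True dip = arctan(0.18896) = 10.70°, dipping toward S (azimuth ≈ 172°).

10.70°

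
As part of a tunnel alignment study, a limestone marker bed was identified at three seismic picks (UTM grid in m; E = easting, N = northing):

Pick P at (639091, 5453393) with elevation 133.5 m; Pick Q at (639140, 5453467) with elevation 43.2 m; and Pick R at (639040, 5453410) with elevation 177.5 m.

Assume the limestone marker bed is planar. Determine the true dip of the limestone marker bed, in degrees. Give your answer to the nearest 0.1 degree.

49.4°

Two edge vectors: Pick P→Pick Q = (49, 74, -90.3), Pick P→Pick R = (-51, 17, 44).
Normal n = (Pick P→Pick Q) × (Pick P→Pick R) = (4791.1, 2449.3, 4607).
So ∂z/∂E = −n_x/n_z = −1.03996 and ∂z/∂N = −n_y/n_z = −0.53165.
Gradient magnitude |∇z| = √(a² + b²) = √(1.08152 + 0.28265) = 1.16798.
True dip = arctan(1.16798) = 49.4°, dipping toward ENE (azimuth ≈ 063°).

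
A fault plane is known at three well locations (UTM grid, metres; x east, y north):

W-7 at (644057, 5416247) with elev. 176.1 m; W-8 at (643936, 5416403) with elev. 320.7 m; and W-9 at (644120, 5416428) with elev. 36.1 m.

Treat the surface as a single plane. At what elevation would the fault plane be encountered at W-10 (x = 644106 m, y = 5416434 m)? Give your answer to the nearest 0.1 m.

55.8 m

Let the plane be z = a·x + b·y + c.
W-8−W-7: −121a + 156b = 144.6;  W-9−W-7: 63a + 181b = −140.
Solving gives a = −1.513208736, b = −0.246783699.
Then c = 176.1 − a·644057 − b·5416247 = 2311410.25.
At (644106, 5416434): z = −974666.8 − 1336687.6 + 2311410.25 = 55.8 m.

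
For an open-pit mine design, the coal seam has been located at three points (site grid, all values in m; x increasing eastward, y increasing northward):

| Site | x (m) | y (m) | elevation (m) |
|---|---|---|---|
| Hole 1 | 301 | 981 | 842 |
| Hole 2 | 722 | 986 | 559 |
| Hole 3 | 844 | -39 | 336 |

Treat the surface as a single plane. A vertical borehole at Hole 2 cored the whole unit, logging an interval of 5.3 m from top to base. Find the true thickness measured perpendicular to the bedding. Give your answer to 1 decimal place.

Two edge vectors: Hole 1→Hole 2 = (421, 5, -283), Hole 1→Hole 3 = (543, -1020, -506).
Normal n = (Hole 1→Hole 2) × (Hole 1→Hole 3) = (-291190, 59357, -432135).
So ∂z/∂x = −n_x/n_z = −0.67384 and ∂z/∂y = −n_y/n_z = 0.13736.
|∇z| = √(a²+b²) = 0.68770, so dip δ = arctan(0.68770) = 34.52°.
True thickness = vertical thickness × cos δ = 5.3 × cos 34.52° = 4.4 m.

4.4 m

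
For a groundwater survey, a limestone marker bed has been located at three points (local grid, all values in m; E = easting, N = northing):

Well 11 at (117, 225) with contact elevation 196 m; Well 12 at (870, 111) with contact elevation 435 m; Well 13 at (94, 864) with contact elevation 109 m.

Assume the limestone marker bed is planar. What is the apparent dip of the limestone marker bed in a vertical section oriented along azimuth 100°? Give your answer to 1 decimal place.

17.5°

Let the plane be z = a·E + b·N + c.
Well 12−Well 11: 753a − 114b = 239;  Well 13−Well 11: −23a + 639b = −87.
Solving gives a = 0.29841, b = −0.12541.
Unit vector along 100° is (sin 100°, cos 100°) = (0.9848, -0.1736).
Slope in that direction = a·(0.9848) + b·(-0.1736) = 0.31565.
Apparent dip = arctan|0.31565| = 17.5° (true dip is 17.9°, so apparent ≤ true as expected).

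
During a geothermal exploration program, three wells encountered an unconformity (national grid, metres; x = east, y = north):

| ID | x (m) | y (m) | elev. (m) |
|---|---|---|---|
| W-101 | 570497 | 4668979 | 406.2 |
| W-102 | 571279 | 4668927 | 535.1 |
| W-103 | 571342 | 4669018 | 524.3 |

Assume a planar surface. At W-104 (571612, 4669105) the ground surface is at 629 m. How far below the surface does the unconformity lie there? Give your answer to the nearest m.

Let the plane be z = a·x + b·y + c.
W-102−W-101: 782a − 52b = 128.9;  W-103−W-101: 845a + 39b = 118.1.
Solving gives a = 0.15003493, b = −0.22255165.
Then c = 406.2 − a·570497 − b·4668979 = 953900.72.
At (571612, 4669105): z_contact = 85761.8 − 1039117.0 + 953900.72 = 545.4 m.
Depth below ground = 629 − 545.4 = 84 m.

84 m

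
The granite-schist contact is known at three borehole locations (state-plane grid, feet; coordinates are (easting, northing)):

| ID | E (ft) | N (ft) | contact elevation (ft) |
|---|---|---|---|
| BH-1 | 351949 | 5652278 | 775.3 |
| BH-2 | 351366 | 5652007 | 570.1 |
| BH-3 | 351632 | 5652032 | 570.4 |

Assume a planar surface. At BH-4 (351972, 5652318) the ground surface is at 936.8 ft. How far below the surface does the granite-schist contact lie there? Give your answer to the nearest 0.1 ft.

125.7 ft

Two edge vectors: BH-1→BH-2 = (-583, -271, -205.2), BH-1→BH-3 = (-317, -246, -204.9).
Normal n = (BH-1→BH-2) × (BH-1→BH-3) = (5048.7, -54408.3, 57511).
So ∂z/∂E = −n_x/n_z = −0.087786684 and ∂z/∂N = −n_y/n_z = 0.946050321.
Intercept c from BH-1: 775.3 + 30896.44 − 5347339.42 = −5315667.68.
At (351972, 5652318): z_contact = −30898.45 + 5347377.26 − 5315667.68 = 811.12 ft.
Depth below ground = 936.8 − 811.12 = 125.7 ft.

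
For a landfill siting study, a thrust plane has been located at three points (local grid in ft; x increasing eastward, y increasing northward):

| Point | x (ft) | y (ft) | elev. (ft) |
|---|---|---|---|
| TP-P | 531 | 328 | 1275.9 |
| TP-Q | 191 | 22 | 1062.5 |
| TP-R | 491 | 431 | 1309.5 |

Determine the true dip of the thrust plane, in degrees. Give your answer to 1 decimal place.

Two edge vectors: TP-P→TP-Q = (-340, -306, -213.4), TP-P→TP-R = (-40, 103, 33.6).
Normal n = (TP-P→TP-Q) × (TP-P→TP-R) = (11698.6, 19960, -47260).
So ∂z/∂x = −n_x/n_z = 0.24754 and ∂z/∂y = −n_y/n_z = 0.42234.
Gradient magnitude |∇z| = √(a² + b²) = √(0.06127 + 0.17837) = 0.48954.
True dip = arctan(0.48954) = 26.1°, dipping toward SSW (azimuth ≈ 210°).

26.1°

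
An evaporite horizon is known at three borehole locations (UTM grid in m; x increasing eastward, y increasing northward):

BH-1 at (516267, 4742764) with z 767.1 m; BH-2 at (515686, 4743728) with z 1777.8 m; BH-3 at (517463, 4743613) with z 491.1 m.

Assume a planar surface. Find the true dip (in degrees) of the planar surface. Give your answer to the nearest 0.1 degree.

Let the plane be z = a·x + b·y + c.
BH-2−BH-1: −581a + 964b = 1010.7;  BH-3−BH-1: 1196a + 849b = −276.
Solving gives a = −0.68287, b = 0.63688.
Gradient magnitude |∇z| = √(a² + b²) = √(0.46631 + 0.40562) = 0.93377.
True dip = arctan(0.93377) = 43.0°, dipping toward SE (azimuth ≈ 133°).

43.0°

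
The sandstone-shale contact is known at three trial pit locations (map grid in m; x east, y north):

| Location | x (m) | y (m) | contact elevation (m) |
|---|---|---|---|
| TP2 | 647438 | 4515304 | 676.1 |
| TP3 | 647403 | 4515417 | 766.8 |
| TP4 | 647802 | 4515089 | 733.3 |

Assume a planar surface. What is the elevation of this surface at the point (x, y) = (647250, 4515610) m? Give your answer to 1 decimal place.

849.7 m

Two edge vectors: TP2→TP3 = (-35, 113, 90.7), TP2→TP4 = (364, -215, 57.2).
Normal n = (TP2→TP3) × (TP2→TP4) = (25964.1, 35016.8, -33607).
So ∂z/∂x = −n_x/n_z = 0.772580117 and ∂z/∂y = −n_y/n_z = 1.041949594.
Intercept c from TP2: 676.1 − 500197.73 − 4704719.17 = −5204240.79.
At (647250, 4515610): z = 500052.5 + 4705038.0 − 5204240.79 = 849.7 m.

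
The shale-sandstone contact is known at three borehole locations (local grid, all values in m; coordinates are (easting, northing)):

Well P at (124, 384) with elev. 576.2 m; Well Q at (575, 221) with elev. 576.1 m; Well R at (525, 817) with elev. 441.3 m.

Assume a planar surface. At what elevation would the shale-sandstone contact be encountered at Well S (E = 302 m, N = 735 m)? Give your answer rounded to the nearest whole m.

479 m

Let the plane be z = a·E + b·N + c.
Well Q−Well P: 451a − 163b = −0.1;  Well R−Well P: 401a + 433b = −134.9.
Solving gives a = −0.08453, b = −0.23327.
Then c = 576.2 − a·124 − b·384 = 676.26.
At (302, 735): z = −25.5 − 171.5 + 676.26 = 479.3 m.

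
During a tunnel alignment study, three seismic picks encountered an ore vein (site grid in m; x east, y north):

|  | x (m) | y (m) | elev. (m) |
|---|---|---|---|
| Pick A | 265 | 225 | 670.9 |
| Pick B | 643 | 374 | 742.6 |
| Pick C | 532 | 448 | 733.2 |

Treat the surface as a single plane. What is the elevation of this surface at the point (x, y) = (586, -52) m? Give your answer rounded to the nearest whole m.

692 m

Two edge vectors: Pick A→Pick B = (378, 149, 71.7), Pick A→Pick C = (267, 223, 62.3).
Normal n = (Pick A→Pick B) × (Pick A→Pick C) = (-6706.4, -4405.5, 44511).
So ∂z/∂x = −n_x/n_z = 0.15067 and ∂z/∂y = −n_y/n_z = 0.09898.
Intercept c from Pick A: 670.9 − 39.93 − 22.27 = 608.70.
At (586, -52): z = 88.3 − 5.1 + 608.70 = 691.8 m.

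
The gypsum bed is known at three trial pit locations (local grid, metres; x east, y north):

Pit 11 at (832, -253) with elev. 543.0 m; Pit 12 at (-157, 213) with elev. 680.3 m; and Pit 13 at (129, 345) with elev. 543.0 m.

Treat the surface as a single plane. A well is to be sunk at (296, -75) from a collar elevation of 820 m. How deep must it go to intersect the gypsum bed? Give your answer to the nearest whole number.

Two edge vectors: Pit 11→Pit 12 = (-989, 466, 137.3), Pit 11→Pit 13 = (-703, 598, 0).
Normal n = (Pit 11→Pit 12) × (Pit 11→Pit 13) = (-82105.4, -96521.9, -263824).
So ∂z/∂x = −n_x/n_z = −0.31121 and ∂z/∂y = −n_y/n_z = −0.36586.
Intercept c from Pit 11: 543 + 258.93 − 92.56 = 709.37.
At (296, -75): z_contact = −92.1 + 27.4 + 709.37 = 644.7 m.
Depth below ground = 820 − 644.7 = 175 m.

175 m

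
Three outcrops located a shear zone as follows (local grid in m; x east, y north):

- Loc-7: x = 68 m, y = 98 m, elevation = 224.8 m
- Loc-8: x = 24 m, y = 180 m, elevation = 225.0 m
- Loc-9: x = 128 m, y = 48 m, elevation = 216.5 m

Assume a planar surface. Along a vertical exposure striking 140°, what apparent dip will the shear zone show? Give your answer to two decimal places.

Let the plane be z = a·x + b·y + c.
Loc-8−Loc-7: −44a + 82b = 0.2;  Loc-9−Loc-7: 60a − 50b = −8.3.
Solving gives a = −0.24654, b = −0.12985.
Unit vector along 140° is (sin 140°, cos 140°) = (0.6428, -0.7660).
Slope in that direction = a·(0.6428) + b·(-0.7660) = −0.05900.
Apparent dip = arctan|0.05900| = 3.38° (true dip is 15.6°, so apparent ≤ true as expected).

3.38°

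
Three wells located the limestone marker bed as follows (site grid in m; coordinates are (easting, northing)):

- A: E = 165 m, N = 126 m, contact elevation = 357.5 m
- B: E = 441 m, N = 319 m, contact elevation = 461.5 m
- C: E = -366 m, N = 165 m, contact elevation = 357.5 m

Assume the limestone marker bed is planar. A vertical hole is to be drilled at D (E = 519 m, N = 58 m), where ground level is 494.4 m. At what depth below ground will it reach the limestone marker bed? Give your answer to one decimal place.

157.4 m

Let the plane be z = a·E + b·N + c.
B−A: 276a + 193b = 104;  C−A: −531a + 39b = 0.
Solving gives a = 0.03582, b = 0.48764.
Then c = 357.5 − a·165 − b·126 = 290.15.
At (519, 58): z_contact = 18.59 + 28.28 + 290.15 = 337.02 m.
Depth below ground = 494.4 − 337.02 = 157.4 m.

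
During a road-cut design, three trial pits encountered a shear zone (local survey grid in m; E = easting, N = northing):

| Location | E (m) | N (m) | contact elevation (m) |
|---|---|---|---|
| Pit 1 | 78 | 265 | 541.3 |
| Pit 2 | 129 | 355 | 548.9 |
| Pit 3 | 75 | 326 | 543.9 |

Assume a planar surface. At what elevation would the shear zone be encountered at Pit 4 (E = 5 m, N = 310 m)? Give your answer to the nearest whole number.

Two edge vectors: Pit 1→Pit 2 = (51, 90, 7.6), Pit 1→Pit 3 = (-3, 61, 2.6).
Normal n = (Pit 1→Pit 2) × (Pit 1→Pit 3) = (-229.6, -155.4, 3381).
So ∂z/∂E = −n_x/n_z = 0.06791 and ∂z/∂N = −n_y/n_z = 0.04596.
Intercept c from Pit 1: 541.3 − 5.30 − 12.18 = 523.82.
At (5, 310): z = 0.3 + 14.2 + 523.82 = 538.4 m.

538 m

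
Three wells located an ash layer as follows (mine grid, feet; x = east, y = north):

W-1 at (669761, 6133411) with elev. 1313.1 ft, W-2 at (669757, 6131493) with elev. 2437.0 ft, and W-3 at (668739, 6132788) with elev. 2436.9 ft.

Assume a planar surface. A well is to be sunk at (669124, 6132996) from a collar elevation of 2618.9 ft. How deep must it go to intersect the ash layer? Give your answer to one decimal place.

589.7 ft

Two edge vectors: W-1→W-2 = (-4, -1918, 1123.9), W-1→W-3 = (-1022, -623, 1123.8).
Normal n = (W-1→W-2) × (W-1→W-3) = (-1455258.7, -1144130.6, -1957704).
So ∂z/∂x = −n_x/n_z = −0.743349710 and ∂z/∂y = −n_y/n_z = −0.584424714.
Intercept c from W-1: 1313.1 + 497866.64 + 3584516.97 = 4083696.71.
At (669124, 6132996): z_contact = −497393.13 − 3584274.43 + 4083696.71 = 2029.15 ft.
Depth below ground = 2618.9 − 2029.15 = 589.7 ft.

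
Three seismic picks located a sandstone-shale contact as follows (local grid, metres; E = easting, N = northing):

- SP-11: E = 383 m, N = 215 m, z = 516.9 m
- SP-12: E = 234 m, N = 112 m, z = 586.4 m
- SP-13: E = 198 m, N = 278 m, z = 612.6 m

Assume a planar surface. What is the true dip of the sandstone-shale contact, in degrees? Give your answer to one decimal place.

26.7°

Let the plane be z = a·E + b·N + c.
SP-12−SP-11: −149a − 103b = 69.5;  SP-13−SP-11: −185a + 63b = 95.7.
Solving gives a = −0.50051, b = 0.04929.
Gradient magnitude |∇z| = √(a² + b²) = √(0.25051 + 0.00243) = 0.50293.
True dip = arctan(0.50293) = 26.7°, dipping toward E (azimuth ≈ 096°).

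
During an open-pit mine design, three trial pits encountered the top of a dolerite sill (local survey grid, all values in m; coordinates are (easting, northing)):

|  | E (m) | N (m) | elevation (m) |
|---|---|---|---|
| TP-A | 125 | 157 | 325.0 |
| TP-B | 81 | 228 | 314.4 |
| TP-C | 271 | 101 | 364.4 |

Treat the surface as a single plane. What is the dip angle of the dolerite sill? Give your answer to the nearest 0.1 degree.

15.6°

Two edge vectors: TP-A→TP-B = (-44, 71, -10.6), TP-A→TP-C = (146, -56, 39.4).
Normal n = (TP-A→TP-B) × (TP-A→TP-C) = (2203.8, 186, -7902).
So ∂z/∂E = −n_x/n_z = 0.27889 and ∂z/∂N = −n_y/n_z = 0.02354.
Gradient magnitude |∇z| = √(a² + b²) = √(0.07778 + 0.00055) = 0.27988.
True dip = arctan(0.27988) = 15.6°, dipping toward W (azimuth ≈ 265°).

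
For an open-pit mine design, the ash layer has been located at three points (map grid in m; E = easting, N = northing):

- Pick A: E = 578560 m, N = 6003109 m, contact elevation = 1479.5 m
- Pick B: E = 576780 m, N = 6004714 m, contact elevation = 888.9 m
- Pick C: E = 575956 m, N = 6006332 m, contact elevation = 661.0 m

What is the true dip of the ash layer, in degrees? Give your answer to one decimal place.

Two edge vectors: Pick A→Pick B = (-1780, 1605, -590.6), Pick A→Pick C = (-2604, 3223, -818.5).
Normal n = (Pick A→Pick B) × (Pick A→Pick C) = (589811.3, 80992.4, -1557520).
So ∂z/∂E = −n_x/n_z = 0.37869 and ∂z/∂N = −n_y/n_z = 0.05200.
Gradient magnitude |∇z| = √(a² + b²) = √(0.14340 + 0.00270) = 0.38224.
True dip = arctan(0.38224) = 20.9°, dipping toward W (azimuth ≈ 262°).

20.9°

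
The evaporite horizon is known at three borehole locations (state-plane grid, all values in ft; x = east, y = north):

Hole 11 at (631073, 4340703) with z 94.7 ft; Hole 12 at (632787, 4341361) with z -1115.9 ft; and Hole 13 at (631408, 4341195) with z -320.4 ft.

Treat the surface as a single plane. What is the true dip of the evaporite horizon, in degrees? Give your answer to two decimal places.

35.51°

Let the plane be z = a·x + b·y + c.
Hole 12−Hole 11: 1714a + 658b = −1210.6;  Hole 13−Hole 11: 335a + 492b = −415.1.
Solving gives a = −0.51774, b = −0.49117.
Gradient magnitude |∇z| = √(a² + b²) = √(0.26806 + 0.24125) = 0.71366.
True dip = arctan(0.71366) = 35.51°, dipping toward NE (azimuth ≈ 047°).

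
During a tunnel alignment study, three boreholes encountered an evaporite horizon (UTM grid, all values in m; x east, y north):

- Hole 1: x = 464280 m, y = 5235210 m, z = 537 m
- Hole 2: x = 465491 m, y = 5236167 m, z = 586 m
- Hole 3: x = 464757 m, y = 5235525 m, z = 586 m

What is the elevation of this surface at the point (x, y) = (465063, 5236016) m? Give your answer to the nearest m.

Two edge vectors: Hole 1→Hole 2 = (1211, 957, 49), Hole 1→Hole 3 = (477, 315, 49).
Normal n = (Hole 1→Hole 2) × (Hole 1→Hole 3) = (31458, -35966, -75024).
So ∂z/∂x = −n_x/n_z = 0.41930582 and ∂z/∂y = −n_y/n_z = −0.47939326.
Intercept c from Hole 1: 537 − 194675.31 + 2509724.39 = 2315586.09.
At (465063, 5236016): z = 195003.6 − 2510110.8 + 2315586.09 = 478.9 m.

479 m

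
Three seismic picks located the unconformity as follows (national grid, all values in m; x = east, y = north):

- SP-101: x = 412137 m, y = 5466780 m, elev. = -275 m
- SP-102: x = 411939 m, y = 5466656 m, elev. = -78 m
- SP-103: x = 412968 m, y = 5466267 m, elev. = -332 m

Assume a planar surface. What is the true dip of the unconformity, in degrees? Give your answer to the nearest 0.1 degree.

Let the plane be z = a·x + b·y + c.
SP-102−SP-101: −198a − 124b = 197;  SP-103−SP-101: 831a − 513b = −57.
Solving gives a = −0.52844, b = −0.74491.
Gradient magnitude |∇z| = √(a² + b²) = √(0.27925 + 0.55488) = 0.91331.
True dip = arctan(0.91331) = 42.4°, dipping toward NE (azimuth ≈ 035°).

42.4°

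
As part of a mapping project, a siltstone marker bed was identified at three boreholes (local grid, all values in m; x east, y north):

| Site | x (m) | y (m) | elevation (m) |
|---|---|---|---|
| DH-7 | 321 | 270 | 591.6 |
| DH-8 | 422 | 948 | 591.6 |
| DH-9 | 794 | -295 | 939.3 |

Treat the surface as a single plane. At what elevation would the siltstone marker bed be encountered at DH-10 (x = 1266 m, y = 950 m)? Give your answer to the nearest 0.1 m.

1118.1 m

Two edge vectors: DH-7→DH-8 = (101, 678, 0), DH-7→DH-9 = (473, -565, 347.7).
Normal n = (DH-7→DH-8) × (DH-7→DH-9) = (235740.6, -35117.7, -377759).
So ∂z/∂x = −n_x/n_z = 0.624050 and ∂z/∂y = −n_y/n_z = −0.092963.
Intercept c from DH-7: 591.6 − 200.32 + 25.10 = 416.38.
At (1266, 950): z = 790.0 − 88.3 + 416.38 = 1118.1 m.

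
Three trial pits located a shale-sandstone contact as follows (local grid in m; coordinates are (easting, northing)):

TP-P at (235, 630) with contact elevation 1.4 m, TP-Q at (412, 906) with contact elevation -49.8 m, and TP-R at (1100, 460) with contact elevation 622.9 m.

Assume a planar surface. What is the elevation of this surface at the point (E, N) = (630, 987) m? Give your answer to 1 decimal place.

Let the plane be z = a·E + b·N + c.
TP-Q−TP-P: 177a + 276b = −51.2;  TP-R−TP-P: 865a − 170b = 621.5.
Solving gives a = 0.605699, b = −0.573945.
Then c = 1.4 − a·235 − b·630 = 220.65.
At (630, 987): z = 381.6 − 566.5 + 220.65 = 35.8 m.

35.8 m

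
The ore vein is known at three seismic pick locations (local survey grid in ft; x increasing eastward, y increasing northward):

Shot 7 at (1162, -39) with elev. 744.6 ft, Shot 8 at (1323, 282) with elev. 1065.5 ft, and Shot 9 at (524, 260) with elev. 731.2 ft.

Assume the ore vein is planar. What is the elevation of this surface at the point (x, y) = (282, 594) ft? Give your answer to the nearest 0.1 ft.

902.8 ft

Let the plane be z = a·x + b·y + c.
Shot 8−Shot 7: 161a + 321b = 320.9;  Shot 9−Shot 7: −638a + 299b = −13.4.
Solving gives a = 0.396346, b = 0.800898.
Then c = 744.6 − a·1162 − b·-39 = 315.28.
At (282, 594): z = 111.8 + 475.7 + 315.28 = 902.8 ft.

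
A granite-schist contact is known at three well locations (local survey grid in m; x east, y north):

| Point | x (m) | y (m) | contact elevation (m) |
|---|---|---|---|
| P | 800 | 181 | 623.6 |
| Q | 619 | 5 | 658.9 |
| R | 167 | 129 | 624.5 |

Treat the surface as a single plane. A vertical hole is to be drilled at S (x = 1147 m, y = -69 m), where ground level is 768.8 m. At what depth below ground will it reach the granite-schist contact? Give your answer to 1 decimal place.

Two edge vectors: P→Q = (-181, -176, 35.3), P→R = (-633, -52, 0.9).
Normal n = (P→Q) × (P→R) = (1677.2, -22182, -101996).
So ∂z/∂x = −n_x/n_z = 0.016444 and ∂z/∂y = −n_y/n_z = −0.217479.
Intercept c from P: 623.6 − 13.16 + 39.36 = 649.81.
At (1147, -69): z_contact = 18.86 + 15.01 + 649.81 = 683.68 m.
Depth below ground = 768.8 − 683.68 = 85.1 m.

85.1 m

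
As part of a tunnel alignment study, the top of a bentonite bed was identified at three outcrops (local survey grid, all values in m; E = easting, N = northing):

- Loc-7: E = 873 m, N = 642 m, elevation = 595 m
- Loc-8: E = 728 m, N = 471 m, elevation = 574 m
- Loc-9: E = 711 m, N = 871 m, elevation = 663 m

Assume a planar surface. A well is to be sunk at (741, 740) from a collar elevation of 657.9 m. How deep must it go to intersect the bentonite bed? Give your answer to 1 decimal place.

Two edge vectors: Loc-7→Loc-8 = (-145, -171, -21), Loc-7→Loc-9 = (-162, 229, 68).
Normal n = (Loc-7→Loc-8) × (Loc-7→Loc-9) = (-6819, 13262, -60907).
So ∂z/∂E = −n_x/n_z = −0.11196 and ∂z/∂N = −n_y/n_z = 0.21774.
Intercept c from Loc-7: 595 + 97.74 − 139.79 = 552.95.
At (741, 740): z_contact = −82.96 + 161.13 + 552.95 = 631.12 m.
Depth below ground = 657.9 − 631.12 = 26.8 m.

26.8 m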